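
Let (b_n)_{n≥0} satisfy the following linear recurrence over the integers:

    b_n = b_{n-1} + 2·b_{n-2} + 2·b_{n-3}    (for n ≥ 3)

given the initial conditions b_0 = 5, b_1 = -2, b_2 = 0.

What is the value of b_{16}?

b_3 = 1·0 + 2·-2 + 2·5 = 6
b_4 = 1·6 + 2·0 + 2·-2 = 2
b_5 = 1·2 + 2·6 + 2·0 = 14
b_6 = 1·14 + 2·2 + 2·6 = 30
b_7 = 1·30 + 2·14 + 2·2 = 62
b_8 = 1·62 + 2·30 + 2·14 = 150
b_9 = 1·150 + 2·62 + 2·30 = 334
b_10 = 1·334 + 2·150 + 2·62 = 758
b_11 = 1·758 + 2·334 + 2·150 = 1726
b_12 = 1·1726 + 2·758 + 2·334 = 3910
b_13 = 1·3910 + 2·1726 + 2·758 = 8878
b_14 = 1·8878 + 2·3910 + 2·1726 = 20150
b_15 = 1·20150 + 2·8878 + 2·3910 = 45726
b_16 = 1·45726 + 2·20150 + 2·8878 = 103782

103782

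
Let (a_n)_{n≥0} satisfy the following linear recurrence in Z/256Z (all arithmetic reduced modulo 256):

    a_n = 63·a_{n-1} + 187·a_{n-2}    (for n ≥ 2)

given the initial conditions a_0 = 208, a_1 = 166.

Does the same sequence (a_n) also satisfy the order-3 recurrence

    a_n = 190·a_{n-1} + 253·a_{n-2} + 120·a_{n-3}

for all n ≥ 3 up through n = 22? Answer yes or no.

Terms a_0..a_22: 208, 166, 202, 248, 150, 18, 0, 38, 90, 232, 214, 34, 176, 38, 234, 88, 150, 50, 224, 166, 122, 72, 214
n=3: candidate gives 122, actual a_3 = 248 ✗

no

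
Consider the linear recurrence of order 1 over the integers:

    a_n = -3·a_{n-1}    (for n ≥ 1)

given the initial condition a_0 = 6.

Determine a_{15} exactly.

a_1 = -3·6 = -18
a_2 = -3·-18 = 54
a_3 = -3·54 = -162
a_4 = -3·-162 = 486
a_5 = -3·486 = -1458
a_6 = -3·-1458 = 4374
a_7 = -3·4374 = -13122
a_8 = -3·-13122 = 39366
a_9 = -3·39366 = -118098
a_10 = -3·-118098 = 354294
a_11 = -3·354294 = -1062882
a_12 = -3·-1062882 = 3188646
a_13 = -3·3188646 = -9565938
a_14 = -3·-9565938 = 28697814
a_15 = -3·28697814 = -86093442

-86093442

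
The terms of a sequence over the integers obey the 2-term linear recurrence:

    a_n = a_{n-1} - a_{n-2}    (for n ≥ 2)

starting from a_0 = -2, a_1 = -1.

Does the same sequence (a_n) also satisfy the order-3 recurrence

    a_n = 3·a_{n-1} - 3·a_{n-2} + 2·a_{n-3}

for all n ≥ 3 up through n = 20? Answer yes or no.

Terms a_0..a_20: -2, -1, 1, 2, 1, -1, -2, -1, 1, 2, 1, -1, -2, -1, 1, 2, 1, -1, -2, -1, 1
n=3: candidate gives 2, actual a_3 = 2 ✓
n=4: candidate gives 1, actual a_4 = 1 ✓
n=5: candidate gives -1, actual a_5 = -1 ✓
n=6: candidate gives -2, actual a_6 = -2 ✓
n=7: candidate gives -1, actual a_7 = -1 ✓
n=8: candidate gives 1, actual a_8 = 1 ✓
n=9: candidate gives 2, actual a_9 = 2 ✓
n=10: candidate gives 1, actual a_10 = 1 ✓
n=11: candidate gives -1, actual a_11 = -1 ✓
n=12: candidate gives -2, actual a_12 = -2 ✓
n=13: candidate gives -1, actual a_13 = -1 ✓
n=14: candidate gives 1, actual a_14 = 1 ✓
n=15: candidate gives 2, actual a_15 = 2 ✓
n=16: candidate gives 1, actual a_16 = 1 ✓
n=17: candidate gives -1, actual a_17 = -1 ✓
n=18: candidate gives -2, actual a_18 = -2 ✓
n=19: candidate gives -1, actual a_19 = -1 ✓
n=20: candidate gives 1, actual a_20 = 1 ✓

yes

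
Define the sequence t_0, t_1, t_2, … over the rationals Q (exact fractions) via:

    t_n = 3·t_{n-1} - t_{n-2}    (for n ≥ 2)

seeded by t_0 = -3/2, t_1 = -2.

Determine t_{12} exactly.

-132339/2

t_2 = 3·-2 + -1·-3/2 = -9/2
t_3 = 3·-9/2 + -1·-2 = -23/2
t_4 = 3·-23/2 + -1·-9/2 = -30
t_5 = 3·-30 + -1·-23/2 = -157/2
t_6 = 3·-157/2 + -1·-30 = -411/2
t_7 = 3·-411/2 + -1·-157/2 = -538
t_8 = 3·-538 + -1·-411/2 = -2817/2
t_9 = 3·-2817/2 + -1·-538 = -7375/2
t_10 = 3·-7375/2 + -1·-2817/2 = -9654
t_11 = 3·-9654 + -1·-7375/2 = -50549/2
t_12 = 3·-50549/2 + -1·-9654 = -132339/2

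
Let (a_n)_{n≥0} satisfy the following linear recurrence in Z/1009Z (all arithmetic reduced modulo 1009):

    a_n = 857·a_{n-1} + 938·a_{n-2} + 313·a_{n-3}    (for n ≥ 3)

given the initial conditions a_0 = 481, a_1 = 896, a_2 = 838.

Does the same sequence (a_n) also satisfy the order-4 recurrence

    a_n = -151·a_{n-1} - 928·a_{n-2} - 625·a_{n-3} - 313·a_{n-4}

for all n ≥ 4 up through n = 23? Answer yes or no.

Terms a_0..a_23: 481, 896, 838, 930, 888, 748, 329, 271, 61, 807, 206, 105, 25, 755, 77, 29, 424, 981, 382, 961, 671, 802, 78, 974
n=4: candidate gives 888, actual a_4 = 888 ✓
n=5: candidate gives 748, actual a_5 = 748 ✓
n=6: candidate gives 329, actual a_6 = 329 ✓
n=7: candidate gives 271, actual a_7 = 271 ✓
n=8: candidate gives 61, actual a_8 = 61 ✓
n=9: candidate gives 807, actual a_9 = 807 ✓
n=10: candidate gives 206, actual a_10 = 206 ✓
n=11: candidate gives 105, actual a_11 = 105 ✓
n=12: candidate gives 25, actual a_12 = 25 ✓
n=13: candidate gives 755, actual a_13 = 755 ✓
n=14: candidate gives 77, actual a_14 = 77 ✓
n=15: candidate gives 29, actual a_15 = 29 ✓
n=16: candidate gives 424, actual a_16 = 424 ✓
n=17: candidate gives 981, actual a_17 = 981 ✓
n=18: candidate gives 382, actual a_18 = 382 ✓
n=19: candidate gives 961, actual a_19 = 961 ✓
n=20: candidate gives 671, actual a_20 = 671 ✓
n=21: candidate gives 802, actual a_21 = 802 ✓
n=22: candidate gives 78, actual a_22 = 78 ✓
n=23: candidate gives 974, actual a_23 = 974 ✓

yes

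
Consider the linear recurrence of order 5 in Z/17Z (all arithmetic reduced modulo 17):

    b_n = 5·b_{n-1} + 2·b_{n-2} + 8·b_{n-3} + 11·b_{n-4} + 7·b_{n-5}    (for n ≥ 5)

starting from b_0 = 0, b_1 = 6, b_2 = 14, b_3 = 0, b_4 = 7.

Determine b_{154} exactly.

b_5 = 5·7 + 2·0 + 8·14 + 11·6 + 7·0 = 9
b_6 = 5·9 + 2·7 + 8·0 + 11·14 + 7·6 = 0
b_7 = 5·0 + 2·9 + 8·7 + 11·0 + 7·14 = 2
b_8 = 5·2 + 2·0 + 8·9 + 11·7 + 7·0 = 6
b_9 = 5·6 + 2·2 + 8·0 + 11·9 + 7·7 = 12
b_10 = 5·12 + 2·6 + 8·2 + 11·0 + 7·9 = 15
Continuing the recurrence:
  b_11 = 16;  b_12 = 14;  b_13 = 5;  b_14 = 5;  b_15 = 3;  b_16 = 8
  b_17 = 1;  b_18 = 16;  b_19 = 10;  b_20 = 12;  b_21 = 3;  b_22 = 13
  b_23 = 15;  b_24 = 4;  b_25 = 16;  b_26 = 15;  b_27 = 4;  b_28 = 4
  b_29 = 12;  b_30 = 3;  b_31 = 16;  b_32 = 16;  b_33 = 7;  b_34 = 6
  b_35 = 12;  b_36 = 8;  b_37 = 12;  b_38 = 15;  b_39 = 14;  b_40 = 11
  b_41 = 0;  b_42 = 9;  b_43 = 1;  b_44 = 4;  b_45 = 1;  b_46 = 1
  b_47 = 11;  b_48 = 14;  b_49 = 3;  b_50 = 13;  b_51 = 5;  b_52 = 0
  b_53 = 7;  b_54 = 1;  b_55 = 12;  b_56 = 0;  b_57 = 7;  b_58 = 4
  b_59 = 3;  b_60 = 10;  b_61 = 12;  b_62 = 10;  b_63 = 11;  b_64 = 13
  b_65 = 12;  b_66 = 11;  b_67 = 0;  b_68 = 15;  b_69 = 12;  b_70 = 6
  b_71 = 13;  b_72 = 15;  b_73 = 12;  b_74 = 4;  b_75 = 9;  b_76 = 14
  b_77 = 0;  b_78 = 7;  b_79 = 2;  b_80 = 3;  b_81 = 3;  b_82 = 12
  b_83 = 8;  b_84 = 16;  b_85 = 8;  b_86 = 0;  b_87 = 10;  b_88 = 6
  b_89 = 12;  b_90 = 4;  b_91 = 15;  b_92 = 9;  b_93 = 9;  b_94 = 5
  b_95 = 2;  b_96 = 7;  b_97 = 3;  b_98 = 10;  b_99 = 16;  b_100 = 11
  b_101 = 11;  b_102 = 13;  b_103 = 13;  b_104 = 4;  b_105 = 8;  b_106 = 15
  b_107 = 0;  b_108 = 8;  b_109 = 4;  b_110 = 2;  b_111 = 0;  b_112 = 5
  b_113 = 5;  b_114 = 0;  b_115 = 13;  b_116 = 7;  b_117 = 15;  b_118 = 7
  b_119 = 9;  b_120 = 7;  b_121 = 0;  b_122 = 13;  b_123 = 14;  b_124 = 15
  b_125 = 1;  b_126 = 1;  b_127 = 15;  b_128 = 8;  b_129 = 7;  b_130 = 2
  b_131 = 5;  b_132 = 6;  b_133 = 2;  b_134 = 14;  b_135 = 4;  b_136 = 12
  b_137 = 6;  b_138 = 16;  b_139 = 7;  b_140 = 3;  b_141 = 1;  b_142 = 13
  b_143 = 8;  b_144 = 3;  b_145 = 14;  b_146 = 1;  b_147 = 15;  b_148 = 6
  b_149 = 5;  b_150 = 11;  b_151 = 13;  b_152 = 9
b_153 = 5·9 + 2·13 + 8·11 + 11·5 + 7·6 = 1
b_154 = 5·1 + 2·9 + 8·13 + 11·11 + 7·5 = 11

11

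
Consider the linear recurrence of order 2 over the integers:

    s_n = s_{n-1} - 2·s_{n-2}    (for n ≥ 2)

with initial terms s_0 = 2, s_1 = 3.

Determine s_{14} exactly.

-269

s_2 = 1·3 + -2·2 = -1
s_3 = 1·-1 + -2·3 = -7
s_4 = 1·-7 + -2·-1 = -5
s_5 = 1·-5 + -2·-7 = 9
s_6 = 1·9 + -2·-5 = 19
s_7 = 1·19 + -2·9 = 1
s_8 = 1·1 + -2·19 = -37
s_9 = 1·-37 + -2·1 = -39
s_10 = 1·-39 + -2·-37 = 35
s_11 = 1·35 + -2·-39 = 113
s_12 = 1·113 + -2·35 = 43
s_13 = 1·43 + -2·113 = -183
s_14 = 1·-183 + -2·43 = -269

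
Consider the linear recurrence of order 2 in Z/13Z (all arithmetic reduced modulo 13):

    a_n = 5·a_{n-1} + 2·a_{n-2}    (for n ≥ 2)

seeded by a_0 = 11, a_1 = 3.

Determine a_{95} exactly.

a_2 = 5·3 + 2·11 = 11
a_3 = 5·11 + 2·3 = 9
a_4 = 5·9 + 2·11 = 2
a_5 = 5·2 + 2·9 = 2
a_6 = 5·2 + 2·2 = 1
a_7 = 5·1 + 2·2 = 9
a_8 = 5·9 + 2·1 = 8
a_9 = 5·8 + 2·9 = 6
a_10 = 5·6 + 2·8 = 7
a_11 = 5·7 + 2·6 = 8
a_12 = 5·8 + 2·7 = 2
a_13 = 5·2 + 2·8 = 0
a_14 = 5·0 + 2·2 = 4
a_15 = 5·4 + 2·0 = 7
a_16 = 5·7 + 2·4 = 4
a_17 = 5·4 + 2·7 = 8
a_18 = 5·8 + 2·4 = 9
a_19 = 5·9 + 2·8 = 9
a_20 = 5·9 + 2·9 = 11
a_21 = 5·11 + 2·9 = 8
a_22 = 5·8 + 2·11 = 10
a_23 = 5·10 + 2·8 = 1
a_24 = 5·1 + 2·10 = 12
a_25 = 5·12 + 2·1 = 10
a_26 = 5·10 + 2·12 = 9
a_27 = 5·9 + 2·10 = 0
a_28 = 5·0 + 2·9 = 5
a_29 = 5·5 + 2·0 = 12
a_30 = 5·12 + 2·5 = 5
a_31 = 5·5 + 2·12 = 10
a_32 = 5·10 + 2·5 = 8
a_33 = 5·8 + 2·10 = 8
a_34 = 5·8 + 2·8 = 4
a_35 = 5·4 + 2·8 = 10
a_36 = 5·10 + 2·4 = 6
a_37 = 5·6 + 2·10 = 11
a_38 = 5·11 + 2·6 = 2
a_39 = 5·2 + 2·11 = 6
a_40 = 5·6 + 2·2 = 8
a_41 = 5·8 + 2·6 = 0
a_42 = 5·0 + 2·8 = 3
a_43 = 5·3 + 2·0 = 2
a_44 = 5·2 + 2·3 = 3
a_45 = 5·3 + 2·2 = 6
a_46 = 5·6 + 2·3 = 10
a_47 = 5·10 + 2·6 = 10
a_48 = 5·10 + 2·10 = 5
a_49 = 5·5 + 2·10 = 6
a_50 = 5·6 + 2·5 = 1
a_51 = 5·1 + 2·6 = 4
a_52 = 5·4 + 2·1 = 9
a_53 = 5·9 + 2·4 = 1
a_54 = 5·1 + 2·9 = 10
a_55 = 5·10 + 2·1 = 0
a_56 = 5·0 + 2·10 = 7
a_57 = 5·7 + 2·0 = 9
a_58 = 5·9 + 2·7 = 7
a_59 = 5·7 + 2·9 = 1
a_60 = 5·1 + 2·7 = 6
a_61 = 5·6 + 2·1 = 6
a_62 = 5·6 + 2·6 = 3
a_63 = 5·3 + 2·6 = 1
a_64 = 5·1 + 2·3 = 11
a_65 = 5·11 + 2·1 = 5
a_66 = 5·5 + 2·11 = 8
a_67 = 5·8 + 2·5 = 11
a_68 = 5·11 + 2·8 = 6
a_69 = 5·6 + 2·11 = 0
a_70 = 5·0 + 2·6 = 12
a_71 = 5·12 + 2·0 = 8
a_72 = 5·8 + 2·12 = 12
a_73 = 5·12 + 2·8 = 11
a_74 = 5·11 + 2·12 = 1
a_75 = 5·1 + 2·11 = 1
a_76 = 5·1 + 2·1 = 7
a_77 = 5·7 + 2·1 = 11
a_78 = 5·11 + 2·7 = 4
a_79 = 5·4 + 2·11 = 3
a_80 = 5·3 + 2·4 = 10
a_81 = 5·10 + 2·3 = 4
a_82 = 5·4 + 2·10 = 1
a_83 = 5·1 + 2·4 = 0
a_84 = 5·0 + 2·1 = 2
a_85 = 5·2 + 2·0 = 10
a_86 = 5·10 + 2·2 = 2
a_87 = 5·2 + 2·10 = 4
a_88 = 5·4 + 2·2 = 11
a_89 = 5·11 + 2·4 = 11
a_90 = 5·11 + 2·11 = 12
a_91 = 5·12 + 2·11 = 4
a_92 = 5·4 + 2·12 = 5
a_93 = 5·5 + 2·4 = 7
a_94 = 5·7 + 2·5 = 6
a_95 = 5·6 + 2·7 = 5

5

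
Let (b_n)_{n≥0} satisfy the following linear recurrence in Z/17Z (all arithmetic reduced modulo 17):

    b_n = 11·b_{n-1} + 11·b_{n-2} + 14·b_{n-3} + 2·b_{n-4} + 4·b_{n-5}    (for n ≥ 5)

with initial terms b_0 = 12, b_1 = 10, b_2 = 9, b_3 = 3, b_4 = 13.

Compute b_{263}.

b_5 = 11·13 + 11·3 + 14·9 + 2·10 + 4·12 = 13
b_6 = 11·13 + 11·13 + 14·3 + 2·9 + 4·10 = 12
b_7 = 11·12 + 11·13 + 14·13 + 2·3 + 4·9 = 6
b_8 = 11·6 + 11·12 + 14·13 + 2·13 + 4·3 = 10
b_9 = 11·10 + 11·6 + 14·12 + 2·13 + 4·13 = 14
b_10 = 11·14 + 11·10 + 14·6 + 2·12 + 4·13 = 16
Continuing the recurrence:
  b_11 = 3;  b_12 = 7;  b_13 = 11;  b_14 = 5;  b_15 = 4;  b_16 = 7
  b_17 = 3;  b_18 = 16;  b_19 = 12;  b_20 = 6;  b_21 = 14;  b_22 = 7
  b_23 = 12;  b_24 = 6;  b_25 = 8;  b_26 = 1;  b_27 = 14;  b_28 = 14
  b_29 = 5;  b_30 = 14;  b_31 = 12;  b_32 = 15;  b_33 = 15;  b_34 = 2
  b_35 = 1;  b_36 = 15;  b_37 = 5;  b_38 = 9;  b_39 = 0;  b_40 = 16
  b_41 = 15;  b_42 = 5;  b_43 = 4;  b_44 = 1;  b_45 = 15;  b_46 = 13
  b_47 = 10;  b_48 = 5;  b_49 = 7;  b_50 = 1;  b_51 = 9;  b_52 = 3
  b_53 = 10;  b_54 = 10;  b_55 = 12;  b_56 = 16;  b_57 = 4;  b_58 = 6
  b_59 = 7;  b_60 = 7;  b_61 = 4;  b_62 = 9;  b_63 = 7;  b_64 = 2
  b_65 = 6;  b_66 = 16;  b_67 = 14;  b_68 = 4;  b_69 = 0;  b_70 = 7
  b_71 = 4;  b_72 = 15;  b_73 = 0;  b_74 = 14;  b_75 = 9;  b_76 = 10
  b_77 = 6;  b_78 = 7;  b_79 = 0;  b_80 = 13;  b_81 = 4;  b_82 = 4
  b_83 = 9;  b_84 = 4;  b_85 = 4;  b_86 = 0;  b_87 = 15;  b_88 = 10
  b_89 = 10;  b_90 = 4;  b_91 = 1;  b_92 = 3;  b_93 = 7;  b_94 = 2
  b_95 = 6;  b_96 = 9;  b_97 = 15;  b_98 = 6;  b_99 = 3;  b_100 = 11
  b_101 = 15;  b_102 = 9;  b_103 = 6;  b_104 = 1;  b_105 = 5;  b_106 = 7
  b_107 = 7;  b_108 = 12;  b_109 = 15;  b_110 = 4;  b_111 = 11;  b_112 = 2
  b_113 = 5;  b_114 = 10;  b_115 = 10;  b_116 = 15;  b_117 = 8;  b_118 = 8
  b_119 = 4;  b_120 = 8;  b_121 = 14;  b_122 = 6;  b_123 = 15;  b_124 = 0
  b_125 = 3;  b_126 = 5;  b_127 = 6;  b_128 = 2;  b_129 = 11;  b_130 = 11
  b_131 = 13;  b_132 = 4;  b_133 = 14;  b_134 = 4;  b_135 = 1;  b_136 = 5
  b_137 = 13;  b_138 = 4;  b_139 = 3;  b_140 = 1;  b_141 = 10;  b_142 = 2
  b_143 = 15;  b_144 = 1;  b_145 = 7;  b_146 = 2;  b_147 = 15;  b_148 = 7
  b_149 = 16;  b_150 = 2;  b_151 = 11;  b_152 = 16;  b_153 = 11;  b_154 = 9
  b_155 = 15;  b_156 = 1;  b_157 = 14;  b_158 = 12;  b_159 = 9;  b_160 = 13
  b_161 = 0;  b_162 = 9;  b_163 = 7;  b_164 = 0;  b_165 = 0;  b_166 = 14
  b_167 = 0;  b_168 = 12;  b_169 = 5;  b_170 = 11;  b_171 = 9;  b_172 = 8
  b_173 = 8;  b_174 = 4;  b_175 = 0;  b_176 = 4;  b_177 = 12;  b_178 = 12
  b_179 = 13;  b_180 = 9;  b_181 = 8;  b_182 = 16;  b_183 = 5;  b_184 = 5
  b_185 = 12;  b_186 = 15;  b_187 = 16;  b_188 = 12;  b_189 = 1;  b_190 = 3
  b_191 = 15;  b_192 = 11;  b_193 = 4;  b_194 = 11;  b_195 = 4;  b_196 = 14
  b_197 = 13;  b_198 = 0;  b_199 = 0;  b_200 = 5;  b_201 = 1;  b_202 = 16
  b_203 = 2;  b_204 = 1;  b_205 = 7;  b_206 = 16;  b_207 = 12;  b_208 = 8
  b_209 = 3;  b_210 = 9;  b_211 = 9;  b_212 = 15;  b_213 = 3;  b_214 = 14
  b_215 = 9;  b_216 = 4;  b_217 = 14;  b_218 = 7;  b_219 = 4;  b_220 = 4
  b_221 = 9;  b_222 = 14;  b_223 = 5;  b_224 = 2;  b_225 = 1;  b_226 = 14
  b_227 = 4;  b_228 = 15;  b_229 = 7;  b_230 = 7;  b_231 = 3;  b_232 = 16
  b_233 = 7;  b_234 = 14;  b_235 = 13;  b_236 = 14;  b_237 = 10;  b_238 = 9
  b_239 = 11;  b_240 = 15;  b_241 = 12;  b_242 = 16;  b_243 = 15;  b_244 = 5
  b_245 = 1;  b_246 = 16;  b_247 = 11;  b_248 = 7;  b_249 = 2;  b_250 = 0
  b_251 = 2;  b_252 = 6;  b_253 = 1;  b_254 = 11;  b_255 = 16;  b_256 = 8
  b_257 = 2;  b_258 = 3;  b_259 = 5;  b_260 = 9;  b_261 = 11
b_262 = 11·11 + 11·9 + 14·5 + 2·3 + 4·2 = 15
b_263 = 11·15 + 11·11 + 14·9 + 2·5 + 4·3 = 9

9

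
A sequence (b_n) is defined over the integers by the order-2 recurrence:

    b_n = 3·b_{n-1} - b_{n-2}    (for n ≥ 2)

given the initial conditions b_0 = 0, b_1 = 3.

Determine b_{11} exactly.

53133

b_2 = 3·3 + -1·0 = 9
b_3 = 3·9 + -1·3 = 24
b_4 = 3·24 + -1·9 = 63
b_5 = 3·63 + -1·24 = 165
b_6 = 3·165 + -1·63 = 432
b_7 = 3·432 + -1·165 = 1131
b_8 = 3·1131 + -1·432 = 2961
b_9 = 3·2961 + -1·1131 = 7752
b_10 = 3·7752 + -1·2961 = 20295
b_11 = 3·20295 + -1·7752 = 53133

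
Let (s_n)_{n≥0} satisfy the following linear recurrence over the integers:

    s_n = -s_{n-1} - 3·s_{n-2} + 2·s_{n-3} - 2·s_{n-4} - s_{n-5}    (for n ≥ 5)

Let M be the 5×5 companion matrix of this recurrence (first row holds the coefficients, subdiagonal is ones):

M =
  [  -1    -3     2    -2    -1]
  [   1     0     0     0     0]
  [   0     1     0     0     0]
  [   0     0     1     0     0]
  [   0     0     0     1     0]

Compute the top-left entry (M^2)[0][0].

-2

(M^2)[0][0] is the top entry after applying M 2 times to the unit state (1, 0, 0, 0, 0). Equivalently it is h_{6} for the auxiliary sequence (h_n) obeying the same recurrence with h_4 = 1 and h_i = 0 for 0 ≤ i < 4:
h_5 = -1·1 + -3·0 + 2·0 + -2·0 + -1·0 = -1
h_6 = -1·-1 + -3·1 + 2·0 + -2·0 + -1·0 = -2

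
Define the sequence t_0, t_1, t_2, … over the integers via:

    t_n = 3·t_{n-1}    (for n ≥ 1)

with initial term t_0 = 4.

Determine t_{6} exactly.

t_1 = 3·4 = 12
t_2 = 3·12 = 36
t_3 = 3·36 = 108
t_4 = 3·108 = 324
t_5 = 3·324 = 972
t_6 = 3·972 = 2916

2916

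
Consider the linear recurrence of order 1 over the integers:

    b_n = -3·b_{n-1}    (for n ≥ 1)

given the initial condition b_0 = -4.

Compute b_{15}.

b_1 = -3·-4 = 12
b_2 = -3·12 = -36
b_3 = -3·-36 = 108
b_4 = -3·108 = -324
b_5 = -3·-324 = 972
b_6 = -3·972 = -2916
b_7 = -3·-2916 = 8748
b_8 = -3·8748 = -26244
b_9 = -3·-26244 = 78732
b_10 = -3·78732 = -236196
b_11 = -3·-236196 = 708588
b_12 = -3·708588 = -2125764
b_13 = -3·-2125764 = 6377292
b_14 = -3·6377292 = -19131876
b_15 = -3·-19131876 = 57395628

57395628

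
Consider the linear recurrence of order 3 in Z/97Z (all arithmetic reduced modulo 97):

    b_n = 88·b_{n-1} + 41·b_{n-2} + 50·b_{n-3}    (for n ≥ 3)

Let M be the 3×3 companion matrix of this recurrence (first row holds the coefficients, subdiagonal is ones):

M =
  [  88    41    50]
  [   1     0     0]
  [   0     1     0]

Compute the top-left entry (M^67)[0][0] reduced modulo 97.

69

(M^67)[0][0] is the top entry after applying M 67 times to the unit state (1, 0, 0). Equivalently it is h_{69} for the auxiliary sequence (h_n) obeying the same recurrence with h_2 = 1 and h_i = 0 for 0 ≤ i < 2:
h_3 = 88·1 + 41·0 + 50·0 = 88
h_4 = 88·88 + 41·1 + 50·0 = 25
h_5 = 88·25 + 41·88 + 50·1 = 38
h_6 = 88·38 + 41·25 + 50·88 = 39
h_7 = 88·39 + 41·38 + 50·25 = 32
h_8 = 88·32 + 41·39 + 50·38 = 10
h_9 = 88·10 + 41·32 + 50·39 = 68
h_10 = 88·68 + 41·10 + 50·32 = 40
h_11 = 88·40 + 41·68 + 50·10 = 18
h_12 = 88·18 + 41·40 + 50·68 = 28
h_13 = 88·28 + 41·18 + 50·40 = 61
h_14 = 88·61 + 41·28 + 50·18 = 44
h_15 = 88·44 + 41·61 + 50·28 = 13
h_16 = 88·13 + 41·44 + 50·61 = 81
h_17 = 88·81 + 41·13 + 50·44 = 64
h_18 = 88·64 + 41·81 + 50·13 = 0
h_19 = 88·0 + 41·64 + 50·81 = 78
h_20 = 88·78 + 41·0 + 50·64 = 73
h_21 = 88·73 + 41·78 + 50·0 = 19
h_22 = 88·19 + 41·73 + 50·78 = 29
h_23 = 88·29 + 41·19 + 50·73 = 94
h_24 = 88·94 + 41·29 + 50·19 = 32
h_25 = 88·32 + 41·94 + 50·29 = 69
h_26 = 88·69 + 41·32 + 50·94 = 56
h_27 = 88·56 + 41·69 + 50·32 = 45
h_28 = 88·45 + 41·56 + 50·69 = 6
h_29 = 88·6 + 41·45 + 50·56 = 32
h_30 = 88·32 + 41·6 + 50·45 = 74
h_31 = 88·74 + 41·32 + 50·6 = 73
h_32 = 88·73 + 41·74 + 50·32 = 0
h_33 = 88·0 + 41·73 + 50·74 = 0
h_34 = 88·0 + 41·0 + 50·73 = 61
h_35 = 88·61 + 41·0 + 50·0 = 33
h_36 = 88·33 + 41·61 + 50·0 = 70
h_37 = 88·70 + 41·33 + 50·61 = 87
h_38 = 88·87 + 41·70 + 50·33 = 51
h_39 = 88·51 + 41·87 + 50·70 = 12
h_40 = 88·12 + 41·51 + 50·87 = 28
h_41 = 88·28 + 41·12 + 50·51 = 74
h_42 = 88·74 + 41·28 + 50·12 = 15
h_43 = 88·15 + 41·74 + 50·28 = 31
h_44 = 88·31 + 41·15 + 50·74 = 59
h_45 = 88·59 + 41·31 + 50·15 = 35
h_46 = 88·35 + 41·59 + 50·31 = 65
h_47 = 88·65 + 41·35 + 50·59 = 17
h_48 = 88·17 + 41·65 + 50·35 = 91
h_49 = 88·91 + 41·17 + 50·65 = 24
h_50 = 88·24 + 41·91 + 50·17 = 0
h_51 = 88·0 + 41·24 + 50·91 = 5
h_52 = 88·5 + 41·0 + 50·24 = 88
h_53 = 88·88 + 41·5 + 50·0 = 92
h_54 = 88·92 + 41·88 + 50·5 = 23
h_55 = 88·23 + 41·92 + 50·88 = 11
h_56 = 88·11 + 41·23 + 50·92 = 12
h_57 = 88·12 + 41·11 + 50·23 = 38
h_58 = 88·38 + 41·12 + 50·11 = 21
h_59 = 88·21 + 41·38 + 50·12 = 29
h_60 = 88·29 + 41·21 + 50·38 = 75
h_61 = 88·75 + 41·29 + 50·21 = 12
h_62 = 88·12 + 41·75 + 50·29 = 52
h_63 = 88·52 + 41·12 + 50·75 = 88
h_64 = 88·88 + 41·52 + 50·12 = 0
h_65 = 88·0 + 41·88 + 50·52 = 0
h_66 = 88·0 + 41·0 + 50·88 = 35
h_67 = 88·35 + 41·0 + 50·0 = 73
h_68 = 88·73 + 41·35 + 50·0 = 2
h_69 = 88·2 + 41·73 + 50·35 = 69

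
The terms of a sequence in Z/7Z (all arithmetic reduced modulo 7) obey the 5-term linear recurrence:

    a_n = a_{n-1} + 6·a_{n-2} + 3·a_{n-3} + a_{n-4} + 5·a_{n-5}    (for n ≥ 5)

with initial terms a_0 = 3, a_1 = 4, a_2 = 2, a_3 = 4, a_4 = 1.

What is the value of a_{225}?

2

a_5 = 1·1 + 6·4 + 3·2 + 1·4 + 5·3 = 1
a_6 = 1·1 + 6·1 + 3·4 + 1·2 + 5·4 = 6
a_7 = 1·6 + 6·1 + 3·1 + 1·4 + 5·2 = 1
a_8 = 1·1 + 6·6 + 3·1 + 1·1 + 5·4 = 5
a_9 = 1·5 + 6·1 + 3·6 + 1·1 + 5·1 = 0
a_10 = 1·0 + 6·5 + 3·1 + 1·6 + 5·1 = 2
Continuing the recurrence:
  a_11 = 6;  a_12 = 0;  a_13 = 4;  a_14 = 3;  a_15 = 1;  a_16 = 5
  a_17 = 3;  a_18 = 3;  a_19 = 3;  a_20 = 5;  a_21 = 4;  a_22 = 5
  a_23 = 6;  a_24 = 5;  a_25 = 1;  a_26 = 4;  a_27 = 0;  a_28 = 6
  a_29 = 2;  a_30 = 5;  a_31 = 6;  a_32 = 6;  a_33 = 5;  a_34 = 4
  a_35 = 6;  a_36 = 4;  a_37 = 3;  a_38 = 4;  a_39 = 4;  a_40 = 1
  a_41 = 4;  a_42 = 6;  a_43 = 1;  a_44 = 0;  a_45 = 5;  a_46 = 6
  a_47 = 4;  a_48 = 4;  a_49 = 2;  a_50 = 6;  a_51 = 1;  a_52 = 4
  a_53 = 1;  a_54 = 2;  a_55 = 2;  a_56 = 5;  a_57 = 2;  a_58 = 3
  a_59 = 0;  a_60 = 4;  a_61 = 5;  a_62 = 0;  a_63 = 1;  a_64 = 6
  a_65 = 2;  a_66 = 3;  a_67 = 6;  a_68 = 6;  a_69 = 6;  a_70 = 3
  a_71 = 1;  a_72 = 3;  a_73 = 5;  a_74 = 3;  a_75 = 2;  a_76 = 1
  a_77 = 0;  a_78 = 5;  a_79 = 4;  a_80 = 3;  a_81 = 5;  a_82 = 5
  a_83 = 3;  a_84 = 1;  a_85 = 5;  a_86 = 1;  a_87 = 6;  a_88 = 1
  a_89 = 1;  a_90 = 2;  a_91 = 1;  a_92 = 5;  a_93 = 2;  a_94 = 0
  a_95 = 3;  a_96 = 5;  a_97 = 1;  a_98 = 1;  a_99 = 4;  a_100 = 5
  a_101 = 2;  a_102 = 1;  a_103 = 2;  a_104 = 4;  a_105 = 4;  a_106 = 3
  a_107 = 4;  a_108 = 6;  a_109 = 0;  a_110 = 1;  a_111 = 3;  a_112 = 0
  a_113 = 2;  a_114 = 5;  a_115 = 4;  a_116 = 6;  a_117 = 5;  a_118 = 5
  a_119 = 5;  a_120 = 6;  a_121 = 2;  a_122 = 6;  a_123 = 3;  a_124 = 6
  a_125 = 4;  a_126 = 2;  a_127 = 0;  a_128 = 3;  a_129 = 1;  a_130 = 6
  a_131 = 3;  a_132 = 3;  a_133 = 6;  a_134 = 2;  a_135 = 3;  a_136 = 2
  a_137 = 5;  a_138 = 2;  a_139 = 2;  a_140 = 4;  a_141 = 2;  a_142 = 3
  a_143 = 4;  a_144 = 0;  a_145 = 6;  a_146 = 3;  a_147 = 2;  a_148 = 2
  a_149 = 1;  a_150 = 3;  a_151 = 4;  a_152 = 2;  a_153 = 4;  a_154 = 1
  a_155 = 1;  a_156 = 6;  a_157 = 1;  a_158 = 5;  a_159 = 0;  a_160 = 2
  a_161 = 6;  a_162 = 0;  a_163 = 4;  a_164 = 3;  a_165 = 1;  a_166 = 5
  a_167 = 3;  a_168 = 3;  a_169 = 3;  a_170 = 5;  a_171 = 4;  a_172 = 5
  a_173 = 6;  a_174 = 5;  a_175 = 1;  a_176 = 4;  a_177 = 0;  a_178 = 6
  a_179 = 2;  a_180 = 5;  a_181 = 6;  a_182 = 6;  a_183 = 5;  a_184 = 4
  a_185 = 6;  a_186 = 4;  a_187 = 3;  a_188 = 4;  a_189 = 4;  a_190 = 1
  a_191 = 4;  a_192 = 6;  a_193 = 1;  a_194 = 0;  a_195 = 5;  a_196 = 6
  a_197 = 4;  a_198 = 4;  a_199 = 2;  a_200 = 6;  a_201 = 1;  a_202 = 4
  a_203 = 1;  a_204 = 2;  a_205 = 2;  a_206 = 5;  a_207 = 2;  a_208 = 3
  a_209 = 0;  a_210 = 4;  a_211 = 5;  a_212 = 0;  a_213 = 1;  a_214 = 6
  a_215 = 2;  a_216 = 3;  a_217 = 6;  a_218 = 6;  a_219 = 6;  a_220 = 3
  a_221 = 1;  a_222 = 3;  a_223 = 5
a_224 = 1·5 + 6·3 + 3·1 + 1·3 + 5·6 = 3
a_225 = 1·3 + 6·5 + 3·3 + 1·1 + 5·3 = 2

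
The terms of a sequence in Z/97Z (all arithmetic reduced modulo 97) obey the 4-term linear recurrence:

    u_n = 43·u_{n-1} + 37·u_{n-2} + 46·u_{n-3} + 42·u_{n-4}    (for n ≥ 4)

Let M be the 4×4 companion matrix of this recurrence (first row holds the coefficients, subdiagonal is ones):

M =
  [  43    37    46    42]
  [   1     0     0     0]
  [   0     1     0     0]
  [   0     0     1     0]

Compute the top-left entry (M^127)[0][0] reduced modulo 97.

95

(M^127)[0][0] is the top entry after applying M 127 times to the unit state (1, 0, 0, 0). Equivalently it is h_{130} for the auxiliary sequence (h_n) obeying the same recurrence with h_3 = 1 and h_i = 0 for 0 ≤ i < 3:
h_4 = 43·1 + 37·0 + 46·0 + 42·0 = 43
h_5 = 43·43 + 37·1 + 46·0 + 42·0 = 43
h_6 = 43·43 + 37·43 + 46·1 + 42·0 = 91
h_7 = 43·91 + 37·43 + 46·43 + 42·1 = 55
h_8 = 43·55 + 37·91 + 46·43 + 42·43 = 10
h_9 = 43·10 + 37·55 + 46·91 + 42·43 = 18
Continuing the recurrence:
  h_10 = 27;  h_11 = 38;  h_12 = 1;  h_13 = 52;  h_14 = 14;  h_15 = 94
  h_16 = 10;  h_17 = 43;  h_18 = 50;  h_19 = 1;  h_20 = 23;  h_21 = 88
  h_22 = 88;  h_23 = 89;  h_24 = 69;  h_25 = 36;  h_26 = 57;  h_27 = 25
  h_28 = 75;  h_29 = 39;  h_30 = 42;  h_31 = 86;  h_32 = 11;  h_33 = 47
  h_34 = 0;  h_35 = 37;  h_36 = 44;  h_37 = 94;  h_38 = 0;  h_39 = 72
  h_40 = 53;  h_41 = 64;  h_42 = 71;  h_43 = 19;  h_44 = 78;  h_45 = 20
  h_46 = 36;  h_47 = 78;  h_48 = 55;  h_49 = 84;  h_50 = 77;  h_51 = 3
  h_52 = 34;  h_53 = 10;  h_54 = 16;  h_55 = 32;  h_56 = 73;  h_57 = 47
  h_58 = 76;  h_59 = 9;  h_60 = 85;  h_61 = 49;  h_62 = 31;  h_63 = 62
  h_64 = 34;  h_65 = 62;  h_66 = 27;  h_67 = 57;  h_68 = 67;  h_69 = 9
  h_70 = 26;  h_71 = 40;  h_72 = 90;  h_73 = 37;  h_74 = 93;  h_75 = 33
  h_76 = 60;  h_77 = 30;  h_78 = 10;  h_79 = 60;  h_80 = 60;  h_81 = 21
  h_82 = 95;  h_83 = 54;  h_84 = 11;  h_85 = 60;  h_86 = 52;  h_87 = 52
  h_88 = 10;  h_89 = 88;  h_90 = 0;  h_91 = 80;  h_92 = 51;  h_93 = 22
  h_94 = 14;  h_95 = 41;  h_96 = 3;  h_97 = 13;  h_98 = 40;  h_99 = 84
  h_100 = 93;  h_101 = 84;  h_102 = 84;  h_103 = 73;  h_104 = 49;  h_105 = 75
  h_106 = 90;  h_107 = 34;  h_108 = 18;  h_109 = 10;  h_110 = 38;  h_111 = 89
  h_112 = 47;  h_113 = 13;  h_114 = 34;  h_115 = 83;  h_116 = 27;  h_117 = 37
  h_118 = 76;  h_119 = 53;  h_120 = 70;  h_121 = 30;  h_122 = 4;  h_123 = 35
  h_124 = 56;  h_125 = 6;  h_126 = 34;  h_127 = 7;  h_128 = 16
h_129 = 43·16 + 37·7 + 46·34 + 42·6 = 47
h_130 = 43·47 + 37·16 + 46·7 + 42·34 = 95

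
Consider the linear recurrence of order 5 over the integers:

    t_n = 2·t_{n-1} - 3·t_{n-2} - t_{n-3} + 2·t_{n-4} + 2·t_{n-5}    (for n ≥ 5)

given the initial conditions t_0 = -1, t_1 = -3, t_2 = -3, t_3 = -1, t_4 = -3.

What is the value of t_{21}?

t_5 = 2·-3 + -3·-1 + -1·-3 + 2·-3 + 2·-1 = -8
t_6 = 2·-8 + -3·-3 + -1·-1 + 2·-3 + 2·-3 = -18
t_7 = 2·-18 + -3·-8 + -1·-3 + 2·-1 + 2·-3 = -17
t_8 = 2·-17 + -3·-18 + -1·-8 + 2·-3 + 2·-1 = 20
t_9 = 2·20 + -3·-17 + -1·-18 + 2·-8 + 2·-3 = 87
t_10 = 2·87 + -3·20 + -1·-17 + 2·-18 + 2·-8 = 79
t_11 = 2·79 + -3·87 + -1·20 + 2·-17 + 2·-18 = -193
t_12 = 2·-193 + -3·79 + -1·87 + 2·20 + 2·-17 = -704
t_13 = 2·-704 + -3·-193 + -1·79 + 2·87 + 2·20 = -694
t_14 = 2·-694 + -3·-704 + -1·-193 + 2·79 + 2·87 = 1249
t_15 = 2·1249 + -3·-694 + -1·-704 + 2·-193 + 2·79 = 5056
t_16 = 2·5056 + -3·1249 + -1·-694 + 2·-704 + 2·-193 = 5265
t_17 = 2·5265 + -3·5056 + -1·1249 + 2·-694 + 2·-704 = -8683
t_18 = 2·-8683 + -3·5265 + -1·5056 + 2·1249 + 2·-694 = -37107
t_19 = 2·-37107 + -3·-8683 + -1·5265 + 2·5056 + 2·1249 = -40820
t_20 = 2·-40820 + -3·-37107 + -1·-8683 + 2·5265 + 2·5056 = 59006
t_21 = 2·59006 + -3·-40820 + -1·-37107 + 2·-8683 + 2·5265 = 270743

270743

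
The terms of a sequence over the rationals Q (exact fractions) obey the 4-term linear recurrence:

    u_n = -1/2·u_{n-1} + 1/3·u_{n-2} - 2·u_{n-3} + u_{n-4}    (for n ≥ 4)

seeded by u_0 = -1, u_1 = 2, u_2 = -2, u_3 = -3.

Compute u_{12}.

-15006217/124416

u_4 = -1/2·-3 + 1/3·-2 + -2·2 + 1·-1 = -25/6
u_5 = -1/2·-25/6 + 1/3·-3 + -2·-2 + 1·2 = 85/12
u_6 = -1/2·85/12 + 1/3·-25/6 + -2·-3 + 1·-2 = -67/72
u_7 = -1/2·-67/72 + 1/3·85/12 + -2·-25/6 + 1·-3 = 1175/144
u_8 = -1/2·1175/144 + 1/3·-67/72 + -2·85/12 + 1·-25/6 = -19633/864
u_9 = -1/2·-19633/864 + 1/3·1175/144 + -2·-67/72 + 1·85/12 = 4421/192
u_10 = -1/2·4421/192 + 1/3·-19633/864 + -2·1175/144 + 1·-67/72 = -376747/10368
u_11 = -1/2·-376747/10368 + 1/3·4421/192 + -2·-19633/864 + 1·1175/144 = 1647487/20736
u_12 = -1/2·1647487/20736 + 1/3·-376747/10368 + -2·4421/192 + 1·-19633/864 = -15006217/124416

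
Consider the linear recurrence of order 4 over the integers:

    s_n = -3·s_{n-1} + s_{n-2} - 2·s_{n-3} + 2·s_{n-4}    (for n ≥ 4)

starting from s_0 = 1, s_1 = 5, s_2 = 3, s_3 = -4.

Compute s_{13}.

-535295

s_4 = -3·-4 + 1·3 + -2·5 + 2·1 = 7
s_5 = -3·7 + 1·-4 + -2·3 + 2·5 = -21
s_6 = -3·-21 + 1·7 + -2·-4 + 2·3 = 84
s_7 = -3·84 + 1·-21 + -2·7 + 2·-4 = -295
s_8 = -3·-295 + 1·84 + -2·-21 + 2·7 = 1025
s_9 = -3·1025 + 1·-295 + -2·84 + 2·-21 = -3580
s_10 = -3·-3580 + 1·1025 + -2·-295 + 2·84 = 12523
s_11 = -3·12523 + 1·-3580 + -2·1025 + 2·-295 = -43789
s_12 = -3·-43789 + 1·12523 + -2·-3580 + 2·1025 = 153100
s_13 = -3·153100 + 1·-43789 + -2·12523 + 2·-3580 = -535295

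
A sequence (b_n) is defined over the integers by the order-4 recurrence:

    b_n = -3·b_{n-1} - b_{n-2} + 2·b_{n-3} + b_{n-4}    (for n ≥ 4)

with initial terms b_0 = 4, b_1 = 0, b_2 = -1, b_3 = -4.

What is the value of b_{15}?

b_4 = -3·-4 + -1·-1 + 2·0 + 1·4 = 17
b_5 = -3·17 + -1·-4 + 2·-1 + 1·0 = -49
b_6 = -3·-49 + -1·17 + 2·-4 + 1·-1 = 121
b_7 = -3·121 + -1·-49 + 2·17 + 1·-4 = -284
b_8 = -3·-284 + -1·121 + 2·-49 + 1·17 = 650
b_9 = -3·650 + -1·-284 + 2·121 + 1·-49 = -1473
b_10 = -3·-1473 + -1·650 + 2·-284 + 1·121 = 3322
b_11 = -3·3322 + -1·-1473 + 2·650 + 1·-284 = -7477
b_12 = -3·-7477 + -1·3322 + 2·-1473 + 1·650 = 16813
b_13 = -3·16813 + -1·-7477 + 2·3322 + 1·-1473 = -37791
b_14 = -3·-37791 + -1·16813 + 2·-7477 + 1·3322 = 84928
b_15 = -3·84928 + -1·-37791 + 2·16813 + 1·-7477 = -190844

-190844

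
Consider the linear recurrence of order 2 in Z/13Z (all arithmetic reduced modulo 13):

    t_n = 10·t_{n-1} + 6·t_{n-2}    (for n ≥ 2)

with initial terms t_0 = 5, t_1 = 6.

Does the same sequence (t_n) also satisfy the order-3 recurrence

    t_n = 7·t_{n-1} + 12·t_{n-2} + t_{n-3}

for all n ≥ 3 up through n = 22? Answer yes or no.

Terms t_0..t_22: 5, 6, 12, 0, 7, 5, 1, 1, 3, 10, 1, 5, 4, 5, 9, 3, 6, 0, 10, 9, 7, 7, 8
n=3: candidate gives 5, actual t_3 = 0 ✗

no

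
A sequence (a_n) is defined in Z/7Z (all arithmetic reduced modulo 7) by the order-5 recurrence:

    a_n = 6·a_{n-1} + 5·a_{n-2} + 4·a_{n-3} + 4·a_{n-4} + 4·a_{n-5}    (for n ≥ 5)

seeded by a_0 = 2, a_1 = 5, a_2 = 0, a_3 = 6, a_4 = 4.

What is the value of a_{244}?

1

a_5 = 6·4 + 5·6 + 4·0 + 4·5 + 4·2 = 5
a_6 = 6·5 + 5·4 + 4·6 + 4·0 + 4·5 = 3
a_7 = 6·3 + 5·5 + 4·4 + 4·6 + 4·0 = 6
a_8 = 6·6 + 5·3 + 4·5 + 4·4 + 4·6 = 6
a_9 = 6·6 + 5·6 + 4·3 + 4·5 + 4·4 = 2
a_10 = 6·2 + 5·6 + 4·6 + 4·3 + 4·5 = 0
Continuing the recurrence:
  a_11 = 0;  a_12 = 0;  a_13 = 4;  a_14 = 4;  a_15 = 2;  a_16 = 6
  a_17 = 1;  a_18 = 6;  a_19 = 5;  a_20 = 5;  a_21 = 2;  a_22 = 1
  a_23 = 3;  a_24 = 1;  a_25 = 4;  a_26 = 4;  a_27 = 1;  a_28 = 2
  a_29 = 4;  a_30 = 0;  a_31 = 6;  a_32 = 1;  a_33 = 4;  a_34 = 6
  a_35 = 0;  a_36 = 4;  a_37 = 5;  a_38 = 6;  a_39 = 3;  a_40 = 0
  a_41 = 5;  a_42 = 2;  a_43 = 3;  a_44 = 4;  a_45 = 4;  a_46 = 0
  a_47 = 0;  a_48 = 2;  a_49 = 2;  a_50 = 3;  a_51 = 1;  a_52 = 2
  a_53 = 3;  a_54 = 3;  a_55 = 1;  a_56 = 3;  a_57 = 6;  a_58 = 2
  a_59 = 0;  a_60 = 1;  a_61 = 1;  a_62 = 1;  a_63 = 2;  a_64 = 4
  a_65 = 4;  a_66 = 4;  a_67 = 2;  a_68 = 2;  a_69 = 0;  a_70 = 1
  a_71 = 3;  a_72 = 4;  a_73 = 2;  a_74 = 6;  a_75 = 1;  a_76 = 2
  a_77 = 2;  a_78 = 2;  a_79 = 2;  a_80 = 0;  a_81 = 6;  a_82 = 4
  a_83 = 0;  a_84 = 3;  a_85 = 2;  a_86 = 4;  a_87 = 6;  a_88 = 6
  a_89 = 4;  a_90 = 4;  a_91 = 3;  a_92 = 4;  a_93 = 4;  a_94 = 4
  a_95 = 4;  a_96 = 4;  a_97 = 1;  a_98 = 4;  a_99 = 0;  a_100 = 0
  a_101 = 1;  a_102 = 5;  a_103 = 2;  a_104 = 6;  a_105 = 0;  a_106 = 6
  a_107 = 4;  a_108 = 2;  a_109 = 3;  a_110 = 5;  a_111 = 2;  a_112 = 3
  a_113 = 5;  a_114 = 1;  a_115 = 1;  a_116 = 2;  a_117 = 4;  a_118 = 6
  a_119 = 2;  a_120 = 0;  a_121 = 2;  a_122 = 4;  a_123 = 3;  a_124 = 5
  a_125 = 6;  a_126 = 6;  a_127 = 2;  a_128 = 0;  a_129 = 1;  a_130 = 6
  a_131 = 3;  a_132 = 4;  a_133 = 4;  a_134 = 0;  a_135 = 2;  a_136 = 0
  a_137 = 0;  a_138 = 3;  a_139 = 5;  a_140 = 4;  a_141 = 5;  a_142 = 5
  a_143 = 5;  a_144 = 6;  a_145 = 5;  a_146 = 1;  a_147 = 4;  a_148 = 2
  a_149 = 3;  a_150 = 5;  a_151 = 3;  a_152 = 2;  a_153 = 4;  a_154 = 1
  a_155 = 3;  a_156 = 3;  a_157 = 5;  a_158 = 0;  a_159 = 4;  a_160 = 5
  a_161 = 5;  a_162 = 0;  a_163 = 5;  a_164 = 2;  a_165 = 0;  a_166 = 1
  a_167 = 6;  a_168 = 6;  a_169 = 1;  a_170 = 1;  a_171 = 0;  a_172 = 1
  a_173 = 3;  a_174 = 3;  a_175 = 6;  a_176 = 4;  a_177 = 5;  a_178 = 0
  a_179 = 0;  a_180 = 4;  a_181 = 4;  a_182 = 1;  a_183 = 0;  a_184 = 2
  a_185 = 6;  a_186 = 3;  a_187 = 4;  a_188 = 1;  a_189 = 0;  a_190 = 1
  a_191 = 3;  a_192 = 1;  a_193 = 1;  a_194 = 6;  a_195 = 5;  a_196 = 3
  a_197 = 5;  a_198 = 2;  a_199 = 2;  a_200 = 4;  a_201 = 4;  a_202 = 3
  a_203 = 0;  a_204 = 6;  a_205 = 3;  a_206 = 6;  a_207 = 3;  a_208 = 0
  a_209 = 5;  a_210 = 1;  a_211 = 4;  a_212 = 5;  a_213 = 4;  a_214 = 5
  a_215 = 6;  a_216 = 1;  a_217 = 1;  a_218 = 1;  a_219 = 3;  a_220 = 6
  a_221 = 0;  a_222 = 1;  a_223 = 4;  a_224 = 2;  a_225 = 4;  a_226 = 5
  a_227 = 1;  a_228 = 1;  a_229 = 6;  a_230 = 4;  a_231 = 5;  a_232 = 5
  a_233 = 1;  a_234 = 0;  a_235 = 5;  a_236 = 4;  a_237 = 3;  a_238 = 6
  a_239 = 3;  a_240 = 5;  a_241 = 6;  a_242 = 4
a_243 = 6·4 + 5·6 + 4·5 + 4·3 + 4·6 = 5
a_244 = 6·5 + 5·4 + 4·6 + 4·5 + 4·3 = 1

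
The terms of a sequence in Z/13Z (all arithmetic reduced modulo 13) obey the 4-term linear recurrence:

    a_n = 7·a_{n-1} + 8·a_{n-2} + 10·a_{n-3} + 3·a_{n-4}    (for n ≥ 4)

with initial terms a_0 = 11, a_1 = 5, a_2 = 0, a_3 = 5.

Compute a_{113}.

2

a_4 = 7·5 + 8·0 + 10·5 + 3·11 = 1
a_5 = 7·1 + 8·5 + 10·0 + 3·5 = 10
a_6 = 7·10 + 8·1 + 10·5 + 3·0 = 11
a_7 = 7·11 + 8·10 + 10·1 + 3·5 = 0
a_8 = 7·0 + 8·11 + 10·10 + 3·1 = 9
a_9 = 7·9 + 8·0 + 10·11 + 3·10 = 8
a_10 = 7·8 + 8·9 + 10·0 + 3·11 = 5
a_11 = 7·5 + 8·8 + 10·9 + 3·0 = 7
a_12 = 7·7 + 8·5 + 10·8 + 3·9 = 1
a_13 = 7·1 + 8·7 + 10·5 + 3·8 = 7
a_14 = 7·7 + 8·1 + 10·7 + 3·5 = 12
a_15 = 7·12 + 8·7 + 10·1 + 3·7 = 2
a_16 = 7·2 + 8·12 + 10·7 + 3·1 = 1
a_17 = 7·1 + 8·2 + 10·12 + 3·7 = 8
a_18 = 7·8 + 8·1 + 10·2 + 3·12 = 3
a_19 = 7·3 + 8·8 + 10·1 + 3·2 = 10
a_20 = 7·10 + 8·3 + 10·8 + 3·1 = 8
a_21 = 7·8 + 8·10 + 10·3 + 3·8 = 8
a_22 = 7·8 + 8·8 + 10·10 + 3·3 = 8
a_23 = 7·8 + 8·8 + 10·8 + 3·10 = 9
a_24 = 7·9 + 8·8 + 10·8 + 3·8 = 10
a_25 = 7·10 + 8·9 + 10·8 + 3·8 = 12
a_26 = 7·12 + 8·10 + 10·9 + 3·8 = 5
a_27 = 7·5 + 8·12 + 10·10 + 3·9 = 11
a_28 = 7·11 + 8·5 + 10·12 + 3·10 = 7
a_29 = 7·7 + 8·11 + 10·5 + 3·12 = 2
a_30 = 7·2 + 8·7 + 10·11 + 3·5 = 0
a_31 = 7·0 + 8·2 + 10·7 + 3·11 = 2
a_32 = 7·2 + 8·0 + 10·2 + 3·7 = 3
a_33 = 7·3 + 8·2 + 10·0 + 3·2 = 4
a_34 = 7·4 + 8·3 + 10·2 + 3·0 = 7
a_35 = 7·7 + 8·4 + 10·3 + 3·2 = 0
a_36 = 7·0 + 8·7 + 10·4 + 3·3 = 1
a_37 = 7·1 + 8·0 + 10·7 + 3·4 = 11
a_38 = 7·11 + 8·1 + 10·0 + 3·7 = 2
a_39 = 7·2 + 8·11 + 10·1 + 3·0 = 8
a_40 = 7·8 + 8·2 + 10·11 + 3·1 = 3
a_41 = 7·3 + 8·8 + 10·2 + 3·11 = 8
a_42 = 7·8 + 8·3 + 10·8 + 3·2 = 10
a_43 = 7·10 + 8·8 + 10·3 + 3·8 = 6
a_44 = 7·6 + 8·10 + 10·8 + 3·3 = 3
a_45 = 7·3 + 8·6 + 10·10 + 3·8 = 11
a_46 = 7·11 + 8·3 + 10·6 + 3·10 = 9
a_47 = 7·9 + 8·11 + 10·3 + 3·6 = 4
a_48 = 7·4 + 8·9 + 10·11 + 3·3 = 11
a_49 = 7·11 + 8·4 + 10·9 + 3·11 = 11
a_50 = 7·11 + 8·11 + 10·4 + 3·9 = 11
a_51 = 7·11 + 8·11 + 10·11 + 3·4 = 1
a_52 = 7·1 + 8·11 + 10·11 + 3·11 = 4
a_53 = 7·4 + 8·1 + 10·11 + 3·11 = 10
a_54 = 7·10 + 8·4 + 10·1 + 3·11 = 2
a_55 = 7·2 + 8·10 + 10·4 + 3·1 = 7
a_56 = 7·7 + 8·2 + 10·10 + 3·4 = 8
a_57 = 7·8 + 8·7 + 10·2 + 3·10 = 6
a_58 = 7·6 + 8·8 + 10·7 + 3·2 = 0
a_59 = 7·0 + 8·6 + 10·8 + 3·7 = 6
a_60 = 7·6 + 8·0 + 10·6 + 3·8 = 9
a_61 = 7·9 + 8·6 + 10·0 + 3·6 = 12
a_62 = 7·12 + 8·9 + 10·6 + 3·0 = 8
a_63 = 7·8 + 8·12 + 10·9 + 3·6 = 0
a_64 = 7·0 + 8·8 + 10·12 + 3·9 = 3
a_65 = 7·3 + 8·0 + 10·8 + 3·12 = 7
a_66 = 7·7 + 8·3 + 10·0 + 3·8 = 6
a_67 = 7·6 + 8·7 + 10·3 + 3·0 = 11
a_68 = 7·11 + 8·6 + 10·7 + 3·3 = 9
a_69 = 7·9 + 8·11 + 10·6 + 3·7 = 11
a_70 = 7·11 + 8·9 + 10·11 + 3·6 = 4
a_71 = 7·4 + 8·11 + 10·9 + 3·11 = 5
a_72 = 7·5 + 8·4 + 10·11 + 3·9 = 9
a_73 = 7·9 + 8·5 + 10·4 + 3·11 = 7
a_74 = 7·7 + 8·9 + 10·5 + 3·4 = 1
a_75 = 7·1 + 8·7 + 10·9 + 3·5 = 12
a_76 = 7·12 + 8·1 + 10·7 + 3·9 = 7
a_77 = 7·7 + 8·12 + 10·1 + 3·7 = 7
a_78 = 7·7 + 8·7 + 10·12 + 3·1 = 7
a_79 = 7·7 + 8·7 + 10·7 + 3·12 = 3
a_80 = 7·3 + 8·7 + 10·7 + 3·7 = 12
a_81 = 7·12 + 8·3 + 10·7 + 3·7 = 4
a_82 = 7·4 + 8·12 + 10·3 + 3·7 = 6
a_83 = 7·6 + 8·4 + 10·12 + 3·3 = 8
a_84 = 7·8 + 8·6 + 10·4 + 3·12 = 11
a_85 = 7·11 + 8·8 + 10·6 + 3·4 = 5
a_86 = 7·5 + 8·11 + 10·8 + 3·6 = 0
a_87 = 7·0 + 8·5 + 10·11 + 3·8 = 5
a_88 = 7·5 + 8·0 + 10·5 + 3·11 = 1
a_89 = 7·1 + 8·5 + 10·0 + 3·5 = 10
a_90 = 7·10 + 8·1 + 10·5 + 3·0 = 11
a_91 = 7·11 + 8·10 + 10·1 + 3·5 = 0
a_92 = 7·0 + 8·11 + 10·10 + 3·1 = 9
a_93 = 7·9 + 8·0 + 10·11 + 3·10 = 8
a_94 = 7·8 + 8·9 + 10·0 + 3·11 = 5
a_95 = 7·5 + 8·8 + 10·9 + 3·0 = 7
a_96 = 7·7 + 8·5 + 10·8 + 3·9 = 1
a_97 = 7·1 + 8·7 + 10·5 + 3·8 = 7
a_98 = 7·7 + 8·1 + 10·7 + 3·5 = 12
a_99 = 7·12 + 8·7 + 10·1 + 3·7 = 2
a_100 = 7·2 + 8·12 + 10·7 + 3·1 = 1
a_101 = 7·1 + 8·2 + 10·12 + 3·7 = 8
a_102 = 7·8 + 8·1 + 10·2 + 3·12 = 3
a_103 = 7·3 + 8·8 + 10·1 + 3·2 = 10
a_104 = 7·10 + 8·3 + 10·8 + 3·1 = 8
a_105 = 7·8 + 8·10 + 10·3 + 3·8 = 8
a_106 = 7·8 + 8·8 + 10·10 + 3·3 = 8
a_107 = 7·8 + 8·8 + 10·8 + 3·10 = 9
a_108 = 7·9 + 8·8 + 10·8 + 3·8 = 10
a_109 = 7·10 + 8·9 + 10·8 + 3·8 = 12
a_110 = 7·12 + 8·10 + 10·9 + 3·8 = 5
a_111 = 7·5 + 8·12 + 10·10 + 3·9 = 11
a_112 = 7·11 + 8·5 + 10·12 + 3·10 = 7
a_113 = 7·7 + 8·11 + 10·5 + 3·12 = 2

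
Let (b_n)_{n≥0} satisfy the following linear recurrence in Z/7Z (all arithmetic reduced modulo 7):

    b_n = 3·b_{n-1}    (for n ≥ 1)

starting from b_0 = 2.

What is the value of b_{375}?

b_1 = 3·2 = 6
b_2 = 3·6 = 4
b_3 = 3·4 = 5
b_4 = 3·5 = 1
b_5 = 3·1 = 3
b_6 = 3·3 = 2
(b_6) = (2) = (b_0), so the sequence has period 6.
375 ≡ 3 (mod 6), hence b_375 = b_3 = 5.

5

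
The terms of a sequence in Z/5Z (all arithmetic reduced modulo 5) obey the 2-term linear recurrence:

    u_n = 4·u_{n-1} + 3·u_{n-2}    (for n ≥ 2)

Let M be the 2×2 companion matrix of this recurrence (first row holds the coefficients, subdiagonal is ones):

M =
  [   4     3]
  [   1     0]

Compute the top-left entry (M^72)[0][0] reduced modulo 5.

1

(M^72)[0][0] is the top entry after applying M 72 times to the unit state (1, 0). Equivalently it is h_{73} for the auxiliary sequence (h_n) obeying the same recurrence with h_1 = 1 and h_i = 0 for 0 ≤ i < 1:
h_2 = 4·1 + 3·0 = 4
h_3 = 4·4 + 3·1 = 4
h_4 = 4·4 + 3·4 = 3
h_5 = 4·3 + 3·4 = 4
h_6 = 4·4 + 3·3 = 0
h_7 = 4·0 + 3·4 = 2
h_8 = 4·2 + 3·0 = 3
h_9 = 4·3 + 3·2 = 3
h_10 = 4·3 + 3·3 = 1
h_11 = 4·1 + 3·3 = 3
h_12 = 4·3 + 3·1 = 0
h_13 = 4·0 + 3·3 = 4
h_14 = 4·4 + 3·0 = 1
h_15 = 4·1 + 3·4 = 1
h_16 = 4·1 + 3·1 = 2
h_17 = 4·2 + 3·1 = 1
h_18 = 4·1 + 3·2 = 0
h_19 = 4·0 + 3·1 = 3
h_20 = 4·3 + 3·0 = 2
h_21 = 4·2 + 3·3 = 2
h_22 = 4·2 + 3·2 = 4
h_23 = 4·4 + 3·2 = 2
h_24 = 4·2 + 3·4 = 0
h_25 = 4·0 + 3·2 = 1
(h_24, h_25) = (0, 1) = (h_0, h_1), so the sequence has period 24.
73 ≡ 1 (mod 24), hence h_73 = h_1 = 1.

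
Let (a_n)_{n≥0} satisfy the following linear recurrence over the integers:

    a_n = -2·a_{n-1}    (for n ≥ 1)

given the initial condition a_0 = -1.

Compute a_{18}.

a_1 = -2·-1 = 2
a_2 = -2·2 = -4
a_3 = -2·-4 = 8
a_4 = -2·8 = -16
a_5 = -2·-16 = 32
a_6 = -2·32 = -64
a_7 = -2·-64 = 128
a_8 = -2·128 = -256
a_9 = -2·-256 = 512
a_10 = -2·512 = -1024
a_11 = -2·-1024 = 2048
a_12 = -2·2048 = -4096
a_13 = -2·-4096 = 8192
a_14 = -2·8192 = -16384
a_15 = -2·-16384 = 32768
a_16 = -2·32768 = -65536
a_17 = -2·-65536 = 131072
a_18 = -2·131072 = -262144

-262144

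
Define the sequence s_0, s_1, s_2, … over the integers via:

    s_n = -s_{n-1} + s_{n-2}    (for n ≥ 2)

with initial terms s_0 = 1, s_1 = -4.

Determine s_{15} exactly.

s_2 = -1·-4 + 1·1 = 5
s_3 = -1·5 + 1·-4 = -9
s_4 = -1·-9 + 1·5 = 14
s_5 = -1·14 + 1·-9 = -23
s_6 = -1·-23 + 1·14 = 37
s_7 = -1·37 + 1·-23 = -60
s_8 = -1·-60 + 1·37 = 97
s_9 = -1·97 + 1·-60 = -157
s_10 = -1·-157 + 1·97 = 254
s_11 = -1·254 + 1·-157 = -411
s_12 = -1·-411 + 1·254 = 665
s_13 = -1·665 + 1·-411 = -1076
s_14 = -1·-1076 + 1·665 = 1741
s_15 = -1·1741 + 1·-1076 = -2817

-2817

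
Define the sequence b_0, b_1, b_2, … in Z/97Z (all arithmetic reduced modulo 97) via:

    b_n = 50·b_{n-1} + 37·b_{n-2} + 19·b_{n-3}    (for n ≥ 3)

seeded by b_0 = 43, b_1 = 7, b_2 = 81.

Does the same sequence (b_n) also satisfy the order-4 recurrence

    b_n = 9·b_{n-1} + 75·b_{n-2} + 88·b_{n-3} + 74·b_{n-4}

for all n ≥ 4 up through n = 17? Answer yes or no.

no

Terms b_0..b_17: 43, 7, 81, 82, 52, 92, 31, 25, 71, 20, 28, 94, 5, 89, 19, 70, 74, 55
n=4: candidate gives 38, actual b_4 = 52 ✗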